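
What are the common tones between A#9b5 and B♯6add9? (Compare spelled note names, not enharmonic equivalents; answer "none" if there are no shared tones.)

A#9b5 = A♯, C𝄪, E, G♯, B♯.
B♯6add9 = B♯, D𝄪, F𝄪, G𝄪, C𝄪.
Shared: C𝄪, B♯.

C𝄪 B♯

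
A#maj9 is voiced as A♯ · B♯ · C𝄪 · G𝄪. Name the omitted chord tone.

The full A#maj9 chord is A♯, C𝄪, E♯, G𝄪, B♯.
Comparing with the voicing, the perfect 5th (5th) — E♯ — is absent.

E♯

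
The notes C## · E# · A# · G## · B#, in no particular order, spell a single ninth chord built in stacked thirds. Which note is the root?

Arranged so that each adjacent pair is a third by letter name: A# – C## – E# – G## – B#.
The bottom of that stack, A#, is the root (this is A# major ninth).

A#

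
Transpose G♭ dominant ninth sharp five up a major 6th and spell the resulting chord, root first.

Transposed root: G-flat → E-flat (major 6th up). So we spell E-flat dominant ninth sharp five:
E-flat — root
G — major 3rd
B — augmented 5th
D-flat — minor 7th
F — major 9th

E-flat  G  B  D-flat  F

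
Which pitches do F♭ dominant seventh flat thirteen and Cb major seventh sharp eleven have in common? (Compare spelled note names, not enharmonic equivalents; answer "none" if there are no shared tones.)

C-flat

F♭ dominant seventh flat thirteen: F-flat A-flat C-flat E-double-flat D-double-flat
Cb major seventh sharp eleven: C-flat E-flat G-flat B-flat F
Common to both → C-flat.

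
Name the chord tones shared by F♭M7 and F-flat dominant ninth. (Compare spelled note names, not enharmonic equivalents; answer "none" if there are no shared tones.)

Fb  Ab  Cb

F♭M7 = Fb, Ab, Cb, Eb.
F-flat dominant ninth = Fb, Ab, Cb, Ebb, Gb.
Shared: Fb, Ab, Cb.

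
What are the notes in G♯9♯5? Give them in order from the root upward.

G♯9♯5 is a dominant ninth sharp five built on G#.
root → G#
3rd (major 3rd) → B#
5th (augmented 5th) → D##
7th (minor 7th) → F#
9th (major 9th) → A#

G#  B#  D##  F#  A#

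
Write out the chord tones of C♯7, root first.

Root C#, quality dominant seventh:
C# — root
E# — major 3rd
G# — perfect 5th
B — minor 7th

C# – E# – G# – B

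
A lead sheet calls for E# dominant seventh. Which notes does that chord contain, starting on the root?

E#, G##, B#, D#

Root E#, quality dominant seventh:
- root: E#
- major 3rd: G##
- perfect 5th: B#
- minor 7th: D#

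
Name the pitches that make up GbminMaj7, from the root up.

Gb, Bbb, Db, F

Root Gb, quality minor-major seventh:
root → Gb
3rd (minor 3rd) → Bbb
5th (perfect 5th) → Db
7th (major 7th) → F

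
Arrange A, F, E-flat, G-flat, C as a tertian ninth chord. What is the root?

F

Stacking in thirds gives F – A – C – E-flat – G-flat, so F is the root — F dominant seventh flat nine.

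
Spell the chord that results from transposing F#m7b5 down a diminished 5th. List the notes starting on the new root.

B♯, D♯, F♯, A♯

Transposed root: F♯ → B♯ (diminished 5th down). So we spell B♯ half-diminished seventh:
B♯ — root
D♯ — minor 3rd
F♯ — diminished 5th
A♯ — minor 7th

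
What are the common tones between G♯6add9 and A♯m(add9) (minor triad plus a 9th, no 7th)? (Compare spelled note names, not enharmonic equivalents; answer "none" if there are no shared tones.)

B♯, E♯, A♯

G♯6add9: G♯ B♯ D♯ E♯ A♯
A♯m(add9): A♯ C♯ E♯ B♯
Common to both → B♯, E♯, A♯.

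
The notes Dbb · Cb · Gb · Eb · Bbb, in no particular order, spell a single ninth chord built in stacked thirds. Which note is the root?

Cb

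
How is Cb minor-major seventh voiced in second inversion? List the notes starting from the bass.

Cb minor-major seventh = Cb–Ebb–Gb–Bb; second inversion → fifth (Gb) lowest.

Gb, Bb, Cb, Ebb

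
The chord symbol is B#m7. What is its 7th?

A#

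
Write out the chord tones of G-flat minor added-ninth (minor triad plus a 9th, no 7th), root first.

G♭, B𝄫, D♭, A♭

G-flat minor added-ninth: minor added-ninth on G♭.
- root: G♭
- minor 3rd: B𝄫
- perfect 5th: D♭
- major 9th: A♭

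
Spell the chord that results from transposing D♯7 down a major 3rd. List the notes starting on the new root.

A major 3rd down from D# is B, so the new chord is B dominant seventh.
B — root
D# — major 3rd
F# — perfect 5th
A — minor 7th

B  D#  F#  A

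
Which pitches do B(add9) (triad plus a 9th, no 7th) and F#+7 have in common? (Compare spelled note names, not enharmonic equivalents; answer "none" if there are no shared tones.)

F#

B(add9) = B, D#, F#, C#.
F#+7 = F#, A#, C##, E.
Shared: F#.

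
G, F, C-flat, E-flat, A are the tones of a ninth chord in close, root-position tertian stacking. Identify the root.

F

Stacking in thirds gives F – A – C-flat – E-flat – G, so F is the root — F dominant ninth flat five.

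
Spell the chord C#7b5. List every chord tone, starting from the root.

C♯  E♯  G  B

C#7b5: dominant seventh flat five on C♯.
- root: C♯
- major 3rd: E♯
- diminished 5th: G
- minor 7th: B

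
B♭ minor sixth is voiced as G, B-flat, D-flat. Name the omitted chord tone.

The full B♭ minor sixth chord is B-flat, D-flat, F, G.
Comparing with the voicing, the perfect 5th (5th) — F — is absent.

F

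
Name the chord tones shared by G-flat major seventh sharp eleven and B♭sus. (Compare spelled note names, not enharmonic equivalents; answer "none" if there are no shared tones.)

G-flat major seventh sharp eleven = G♭, B♭, D♭, F, C.
B♭sus = B♭, E♭, F.
Shared: B♭, F.

B♭  F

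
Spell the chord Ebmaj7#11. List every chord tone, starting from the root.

Root Eb, quality major seventh sharp eleven:
- root: Eb
- major 3rd: G
- perfect 5th: Bb
- major 7th: D
- augmented 11th: A

Eb  G  Bb  D  A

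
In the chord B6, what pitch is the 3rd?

D#

Root of B6 = B. The 3rd is a major 3rd: B up a major 3rd → D#.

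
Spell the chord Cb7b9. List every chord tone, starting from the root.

Cb  Eb  Gb  Bbb  Dbb

Cb7b9 is a dominant seventh flat nine built on Cb.
Cb — root
Eb — major 3rd
Gb — perfect 5th
Bbb — minor 7th
Dbb — minor 9th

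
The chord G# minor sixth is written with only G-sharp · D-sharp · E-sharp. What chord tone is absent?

B

The full G# minor sixth chord is G-sharp, B, D-sharp, E-sharp.
Comparing with the voicing, the minor 3rd (3rd) — B — is absent.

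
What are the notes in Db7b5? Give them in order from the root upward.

Db, F, Abb, Cb

Root Db, quality dominant seventh flat five:
Db — root
F — major 3rd
Abb — diminished 5th
Cb — minor 7th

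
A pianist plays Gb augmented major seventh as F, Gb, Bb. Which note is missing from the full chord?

D

The full Gb augmented major seventh chord is Gb, Bb, D, F.
Comparing with the voicing, the augmented 5th (5th) — D — is absent.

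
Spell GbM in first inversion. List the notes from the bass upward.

Bb  Db  Gb

GbM = Gb–Bb–Db; first inversion → third (Bb) lowest.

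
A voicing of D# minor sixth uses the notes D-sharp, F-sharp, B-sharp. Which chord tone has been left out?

The full D# minor sixth chord is D-sharp, F-sharp, A-sharp, B-sharp.
Comparing with the voicing, the perfect 5th (5th) — A-sharp — is absent.

A-sharp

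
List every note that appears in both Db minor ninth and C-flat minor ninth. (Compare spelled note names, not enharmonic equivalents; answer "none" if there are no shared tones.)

Db minor ninth: Db Fb Ab Cb Eb
C-flat minor ninth: Cb Ebb Gb Bbb Db
Common to both → Db, Cb.

Db, Cb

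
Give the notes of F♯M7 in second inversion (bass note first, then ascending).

In root position, F♯M7 is F#–A#–C#–E#.
Second inversion puts the fifth (C#) in the bass.

C# – E# – F# – A#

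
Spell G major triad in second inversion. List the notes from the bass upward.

D, G, B

In root position, G major triad is G–B–D.
Second inversion puts the fifth (D) in the bass.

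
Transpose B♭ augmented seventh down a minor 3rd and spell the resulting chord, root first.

A minor 3rd down from B-flat is G, so the new chord is G augmented seventh.
- root: G
- major 3rd: B
- augmented 5th: D-sharp
- minor 7th: F

G  B  D-sharp  F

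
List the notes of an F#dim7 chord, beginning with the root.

F#, A, C, Eb

F#dim7: diminished seventh on F#.
F# — root
A — minor 3rd
C — diminished 5th
Eb — diminished 7th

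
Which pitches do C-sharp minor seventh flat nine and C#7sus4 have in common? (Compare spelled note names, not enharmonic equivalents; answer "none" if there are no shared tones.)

C# – G# – B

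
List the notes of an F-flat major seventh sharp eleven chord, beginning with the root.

Fb, Ab, Cb, Eb, Bb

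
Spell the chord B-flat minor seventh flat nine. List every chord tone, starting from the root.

Bb  Db  F  Ab  Cb

B-flat minor seventh flat nine is a minor seventh flat nine built on Bb.
- root: Bb
- minor 3rd: Db
- perfect 5th: F
- minor 7th: Ab
- minor 9th: Cb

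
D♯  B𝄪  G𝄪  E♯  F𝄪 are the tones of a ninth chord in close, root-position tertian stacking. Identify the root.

E♯

Arranged so that each adjacent pair is a third by letter name: E♯ – G𝄪 – B𝄪 – D♯ – F𝄪.
The bottom of that stack, E♯, is the root (this is E♯ dominant ninth sharp five).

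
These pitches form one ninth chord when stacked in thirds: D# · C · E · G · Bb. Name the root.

C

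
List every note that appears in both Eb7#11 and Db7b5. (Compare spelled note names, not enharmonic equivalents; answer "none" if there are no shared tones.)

Eb7#11: E♭ G B♭ D♭ A
Db7b5: D♭ F A𝄫 C♭
Common to both → D♭.

D♭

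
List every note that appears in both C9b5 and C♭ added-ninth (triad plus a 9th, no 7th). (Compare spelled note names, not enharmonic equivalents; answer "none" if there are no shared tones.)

Gb

C9b5 = C, E, Gb, Bb, D.
C♭ added-ninth = Cb, Eb, Gb, Db.
Shared: Gb.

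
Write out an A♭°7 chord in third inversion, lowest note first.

G𝄫  A♭  C♭  E𝄫

A♭°7 = A♭–C♭–E𝄫–G𝄫; third inversion → seventh (G𝄫) lowest.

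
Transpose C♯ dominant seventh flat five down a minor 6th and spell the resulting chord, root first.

E#, G##, B, D#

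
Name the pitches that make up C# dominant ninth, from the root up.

C# dominant ninth: dominant ninth on C-sharp.
C-sharp — root
E-sharp — major 3rd
G-sharp — perfect 5th
B — minor 7th
D-sharp — major 9th

C-sharp E-sharp G-sharp B D-sharp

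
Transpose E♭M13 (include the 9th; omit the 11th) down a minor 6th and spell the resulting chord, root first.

A minor 6th down from Eb is G, so the new chord is G major thirteenth.
Root: G
Major 3rd (3rd): B
Perfect 5th (5th): D
Major 7th (7th): F#
Major 9th (9th): A
Major 13th (13th): E

G – B – D – F# – A – E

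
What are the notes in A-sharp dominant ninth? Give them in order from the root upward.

A♯, C𝄪, E♯, G♯, B♯

A-sharp dominant ninth: dominant ninth on A♯.
- root: A♯
- major 3rd: C𝄪
- perfect 5th: E♯
- minor 7th: G♯
- major 9th: B♯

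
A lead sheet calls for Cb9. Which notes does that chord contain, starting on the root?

Cb9: dominant ninth on Cb.
Root: Cb
Major 3rd (3rd): Eb
Perfect 5th (5th): Gb
Minor 7th (7th): Bbb
Major 9th (9th): Db

Cb, Eb, Gb, Bbb, Db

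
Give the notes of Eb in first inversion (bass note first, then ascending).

G, Bb, Eb

Eb = Eb–G–Bb; first inversion → third (G) lowest.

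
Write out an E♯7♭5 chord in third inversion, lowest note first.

D# – E# – G## – B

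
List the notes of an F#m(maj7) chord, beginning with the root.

F#  A  C#  E#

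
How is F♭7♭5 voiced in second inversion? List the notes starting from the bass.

In root position, F♭7♭5 is Fb–Ab–Cbb–Ebb.
Second inversion puts the fifth (Cbb) in the bass.

Cbb, Ebb, Fb, Ab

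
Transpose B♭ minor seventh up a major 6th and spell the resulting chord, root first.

Transposed root: Bb → G (major 6th up). So we spell G minor seventh:
G — root
Bb — minor 3rd
D — perfect 5th
F — minor 7th

G, Bb, D, F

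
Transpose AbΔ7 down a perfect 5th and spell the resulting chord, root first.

Ab down a perfect 5th → Db. New chord: Db major seventh.
- root: Db
- major 3rd: F
- perfect 5th: Ab
- major 7th: C

Db – F – Ab – C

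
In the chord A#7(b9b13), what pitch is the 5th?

Root of A#7(b9b13) = A#. The 5th is a perfect 5th: A# up a perfect 5th → E#.

E#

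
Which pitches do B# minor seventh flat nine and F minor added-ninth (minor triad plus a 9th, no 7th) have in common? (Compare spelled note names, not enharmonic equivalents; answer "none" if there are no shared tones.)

none

B# minor seventh flat nine: B-sharp D-sharp F-double-sharp A-sharp C-sharp
F minor added-ninth: F A-flat C G
Common to both → none.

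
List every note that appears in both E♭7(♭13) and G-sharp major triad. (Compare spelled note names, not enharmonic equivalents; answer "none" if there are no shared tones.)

none

E♭7(♭13) = Eb, G, Bb, Db, Cb.
G-sharp major triad = G#, B#, D#.
Shared: none.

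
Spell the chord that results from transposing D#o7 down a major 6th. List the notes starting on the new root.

F#, A, C, Eb

A major 6th down from D# is F#, so the new chord is F# diminished seventh.
- root: F#
- minor 3rd: A
- diminished 5th: C
- diminished 7th: Eb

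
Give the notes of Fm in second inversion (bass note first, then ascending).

C, F, Ab

Fm = F–Ab–C; second inversion → fifth (C) lowest.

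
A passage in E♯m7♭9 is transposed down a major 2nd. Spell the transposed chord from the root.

D#, F#, A#, C#, E

A major 2nd down from E# is D#, so the new chord is D# minor seventh flat nine.
- root: D#
- minor 3rd: F#
- perfect 5th: A#
- minor 7th: C#
- minor 9th: E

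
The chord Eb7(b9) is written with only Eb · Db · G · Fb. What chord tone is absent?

Eb7(b9) = Eb, G, Bb, Db, Fb. The voicing lacks the 5th (perfect 5th), Bb.

Bb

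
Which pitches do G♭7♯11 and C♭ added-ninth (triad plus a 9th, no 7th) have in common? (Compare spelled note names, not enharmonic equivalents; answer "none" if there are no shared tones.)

G♭7♯11 = G♭, B♭, D♭, F♭, C.
C♭ added-ninth = C♭, E♭, G♭, D♭.
Shared: G♭, D♭.

G♭ – D♭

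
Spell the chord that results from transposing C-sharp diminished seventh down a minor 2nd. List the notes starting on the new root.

A minor 2nd down from C-sharp is B-sharp, so the new chord is B-sharp diminished seventh.
B-sharp — root
D-sharp — minor 3rd
F-sharp — diminished 5th
A — diminished 7th

B-sharp D-sharp F-sharp A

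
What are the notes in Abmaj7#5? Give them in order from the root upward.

Ab, C, E, G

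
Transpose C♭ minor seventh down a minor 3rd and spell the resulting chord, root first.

Transposed root: C-flat → A-flat (minor 3rd down). So we spell A-flat minor seventh:
root → A-flat
3rd (minor 3rd) → C-flat
5th (perfect 5th) → E-flat
7th (minor 7th) → G-flat

A-flat, C-flat, E-flat, G-flat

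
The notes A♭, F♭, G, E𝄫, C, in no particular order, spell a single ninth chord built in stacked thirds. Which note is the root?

F♭

Arranged so that each adjacent pair is a third by letter name: F♭ – A♭ – C – E𝄫 – G.
The bottom of that stack, F♭, is the root (this is F♭ dominant seventh sharp nine sharp five).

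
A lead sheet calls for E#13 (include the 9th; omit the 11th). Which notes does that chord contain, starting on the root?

E# – G## – B# – D# – F## – C##

E#13: dominant thirteenth on E#.
Root: E#
Major 3rd (3rd): G##
Perfect 5th (5th): B#
Minor 7th (7th): D#
Major 9th (9th): F##
Major 13th (13th): C##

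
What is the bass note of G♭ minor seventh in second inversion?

Db

G♭ minor seventh in root position is Gb–Bbb–Db–Fb.
Second inversion places the fifth in the bass, which is Db.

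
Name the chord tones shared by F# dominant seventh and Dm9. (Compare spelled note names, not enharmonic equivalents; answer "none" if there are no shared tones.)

E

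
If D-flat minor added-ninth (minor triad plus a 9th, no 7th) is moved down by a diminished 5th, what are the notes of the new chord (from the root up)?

G, Bb, D, A

Transposed root: Db → G (diminished 5th down). So we spell G minor added-ninth:
root → G
3rd (minor 3rd) → Bb
5th (perfect 5th) → D
9th (major 9th) → A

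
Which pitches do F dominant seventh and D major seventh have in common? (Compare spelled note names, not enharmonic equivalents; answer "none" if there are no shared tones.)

F dominant seventh: F A C E-flat
D major seventh: D F-sharp A C-sharp
Common to both → A.

A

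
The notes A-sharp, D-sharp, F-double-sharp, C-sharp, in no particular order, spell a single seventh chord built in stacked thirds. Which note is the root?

Stacking in thirds gives D-sharp – F-double-sharp – A-sharp – C-sharp, so D-sharp is the root — D-sharp dominant seventh.

D-sharp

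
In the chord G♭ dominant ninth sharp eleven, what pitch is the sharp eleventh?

C

G♭ dominant ninth sharp eleven is built on G♭; its 11th is an augmented 11th above the root.
A fourth above G uses the letter C, and the augmented 11th above G♭ is C.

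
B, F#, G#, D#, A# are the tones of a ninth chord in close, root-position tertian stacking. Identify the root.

Arranged so that each adjacent pair is a third by letter name: G# – B – D# – F# – A#.
The bottom of that stack, G#, is the root (this is G# minor ninth).

G#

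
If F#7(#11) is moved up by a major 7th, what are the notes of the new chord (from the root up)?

E# G## B# D# A##

A major 7th up from F# is E#, so the new chord is E# dominant seventh sharp eleven.
Root: E#
Major 3rd (3rd): G##
Perfect 5th (5th): B#
Minor 7th (7th): D#
Augmented 11th (11th): A##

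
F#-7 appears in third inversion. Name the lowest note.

E

F#-7 in root position is F#–A–C#–E.
Third inversion places the seventh in the bass, which is E.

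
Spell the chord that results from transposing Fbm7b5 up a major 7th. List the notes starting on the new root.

A major 7th up from Fb is Eb, so the new chord is Eb half-diminished seventh.
- root: Eb
- minor 3rd: Gb
- diminished 5th: Bbb
- minor 7th: Db

Eb, Gb, Bbb, Db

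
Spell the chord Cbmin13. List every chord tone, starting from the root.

Cbmin13 is a minor thirteenth built on Cb.
Root: Cb
Minor 3rd (3rd): Ebb
Perfect 5th (5th): Gb
Minor 7th (7th): Bbb
Major 9th (9th): Db
Perfect 11th (11th): Fb
Major 13th (13th): Ab

Cb, Ebb, Gb, Bbb, Db, Fb, Ab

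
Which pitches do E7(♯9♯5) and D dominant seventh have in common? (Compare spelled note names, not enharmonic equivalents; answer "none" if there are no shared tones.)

E7(♯9♯5): E G# B# D F##
D dominant seventh: D F# A C
Common to both → D.

D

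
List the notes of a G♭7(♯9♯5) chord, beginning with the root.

Root G♭, quality dominant seventh sharp nine sharp five:
root → G♭
3rd (major 3rd) → B♭
5th (augmented 5th) → D
7th (minor 7th) → F♭
9th (augmented 9th) → A

G♭  B♭  D  F♭  A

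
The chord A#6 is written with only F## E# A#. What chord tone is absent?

A#6 = A#, C##, E#, F##. The voicing lacks the 3rd (major 3rd), C##.

C##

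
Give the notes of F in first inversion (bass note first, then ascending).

A, C, F

In root position, F is F–A–C.
First inversion puts the third (A) in the bass.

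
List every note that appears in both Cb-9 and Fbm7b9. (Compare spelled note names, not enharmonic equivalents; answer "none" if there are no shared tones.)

Cb, Ebb

Cb-9 = Cb, Ebb, Gb, Bbb, Db.
Fbm7b9 = Fb, Abb, Cb, Ebb, Gbb.
Shared: Cb, Ebb.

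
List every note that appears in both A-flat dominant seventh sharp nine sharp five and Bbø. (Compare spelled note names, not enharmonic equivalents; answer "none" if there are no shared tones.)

A-flat dominant seventh sharp nine sharp five = Ab, C, E, Gb, B.
Bbø = Bb, Db, Fb, Ab.
Shared: Ab.

Ab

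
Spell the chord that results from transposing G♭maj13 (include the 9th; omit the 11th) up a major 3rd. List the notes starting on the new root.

B♭  D  F  A  C  G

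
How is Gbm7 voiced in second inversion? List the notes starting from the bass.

In root position, Gbm7 is Gb–Bbb–Db–Fb.
Second inversion puts the fifth (Db) in the bass.

Db, Fb, Gb, Bbb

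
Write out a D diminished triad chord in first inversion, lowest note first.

F, Ab, D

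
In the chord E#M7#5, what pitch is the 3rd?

E#M7#5 is built on E♯; its 3rd is a major 3rd above the root.
A third above E uses the letter G, and the major 3rd above E♯ is G𝄪.

G𝄪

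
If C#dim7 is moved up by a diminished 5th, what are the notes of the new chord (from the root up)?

G – B♭ – D♭ – F♭

Transposed root: C♯ → G (diminished 5th up). So we spell G diminished seventh:
root → G
3rd (minor 3rd) → B♭
5th (diminished 5th) → D♭
7th (diminished 7th) → F♭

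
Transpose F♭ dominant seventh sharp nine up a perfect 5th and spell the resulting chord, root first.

Cb – Eb – Gb – Bbb – D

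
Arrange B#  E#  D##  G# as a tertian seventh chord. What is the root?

E#

Arranged so that each adjacent pair is a third by letter name: E# – G# – B# – D##.
The bottom of that stack, E#, is the root (this is E# minor-major seventh).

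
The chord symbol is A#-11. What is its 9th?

A#-11 is built on A♯; its 9th is a major 9th above the root.
A second above A uses the letter B, and the major 9th above A♯ is B♯.

B♯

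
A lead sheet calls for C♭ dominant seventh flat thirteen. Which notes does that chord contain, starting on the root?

C-flat E-flat G-flat B-double-flat A-double-flat

C♭ dominant seventh flat thirteen is a dominant seventh flat thirteen built on C-flat.
Root: C-flat
Major 3rd (3rd): E-flat
Perfect 5th (5th): G-flat
Minor 7th (7th): B-double-flat
Minor 13th (13th): A-double-flat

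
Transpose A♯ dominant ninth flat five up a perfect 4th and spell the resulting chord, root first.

D#  F##  A  C#  E#

A# up a perfect 4th → D#. New chord: D# dominant ninth flat five.
D# — root
F## — major 3rd
A — diminished 5th
C# — minor 7th
E# — major 9th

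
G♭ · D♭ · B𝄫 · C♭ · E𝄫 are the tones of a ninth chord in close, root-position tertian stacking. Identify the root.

C♭

Arranged so that each adjacent pair is a third by letter name: C♭ – E𝄫 – G♭ – B𝄫 – D♭.
The bottom of that stack, C♭, is the root (this is C♭ minor ninth).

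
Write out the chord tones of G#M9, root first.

G# B# D# F## A#

G#M9: major ninth on G#.
- root: G#
- major 3rd: B#
- perfect 5th: D#
- major 7th: F##
- major 9th: A#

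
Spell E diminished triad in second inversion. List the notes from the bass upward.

B-flat, E, G

In root position, E diminished triad is E–G–B-flat.
Second inversion puts the fifth (B-flat) in the bass.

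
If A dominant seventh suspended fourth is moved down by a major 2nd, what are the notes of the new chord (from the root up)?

G C D F

A down a major 2nd → G. New chord: G dominant seventh suspended fourth.
G — root
C — perfect 4th
D — perfect 5th
F — minor 7th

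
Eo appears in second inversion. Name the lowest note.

Bb

Eo = E–G–Bb. Second inversion → fifth in the bass = Bb.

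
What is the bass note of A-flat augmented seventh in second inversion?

E

A-flat augmented seventh in root position is A-flat–C–E–G-flat.
Second inversion places the fifth in the bass, which is E.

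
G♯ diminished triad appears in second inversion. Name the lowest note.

G♯ diminished triad in root position is G#–B–D.
Second inversion places the fifth in the bass, which is D.

D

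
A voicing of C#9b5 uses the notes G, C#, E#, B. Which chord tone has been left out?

D#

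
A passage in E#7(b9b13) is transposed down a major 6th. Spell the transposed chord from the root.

G#, B#, D#, F#, A, E

E# down a major 6th → G#. New chord: G# dominant seventh flat nine flat thirteen.
- root: G#
- major 3rd: B#
- perfect 5th: D#
- minor 7th: F#
- minor 9th: A
- minor 13th: E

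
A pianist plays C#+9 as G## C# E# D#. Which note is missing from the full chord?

C#+9 = C#, E#, G##, B, D#. The voicing lacks the 7th (minor 7th), B.

B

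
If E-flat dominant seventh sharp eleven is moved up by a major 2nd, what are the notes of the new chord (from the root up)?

F  A  C  E-flat  B

A major 2nd up from E-flat is F, so the new chord is F dominant seventh sharp eleven.
root → F
3rd (major 3rd) → A
5th (perfect 5th) → C
7th (minor 7th) → E-flat
11th (augmented 11th) → B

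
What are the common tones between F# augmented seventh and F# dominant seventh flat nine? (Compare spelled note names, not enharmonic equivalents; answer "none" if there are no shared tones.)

F-sharp A-sharp E

F# augmented seventh = F-sharp, A-sharp, C-double-sharp, E.
F# dominant seventh flat nine = F-sharp, A-sharp, C-sharp, E, G.
Shared: F-sharp, A-sharp, E.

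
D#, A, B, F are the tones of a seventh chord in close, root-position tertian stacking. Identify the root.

B

Stacking in thirds gives B – D# – F – A, so B is the root — B dominant seventh flat five.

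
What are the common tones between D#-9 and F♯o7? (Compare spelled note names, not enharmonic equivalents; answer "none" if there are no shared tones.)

F♯

D#-9 = D♯, F♯, A♯, C♯, E♯.
F♯o7 = F♯, A, C, E♭.
Shared: F♯.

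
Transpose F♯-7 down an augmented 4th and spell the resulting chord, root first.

F♯ down an augmented 4th → C. New chord: C minor seventh.
- root: C
- minor 3rd: E♭
- perfect 5th: G
- minor 7th: B♭

C – E♭ – G – B♭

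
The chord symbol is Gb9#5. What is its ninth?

Ab

Gb9#5 is built on Gb; its 9th is a major 9th above the root.
A second above G uses the letter A, and the major 9th above Gb is Ab.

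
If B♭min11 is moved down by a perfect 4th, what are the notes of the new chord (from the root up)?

Transposed root: Bb → F (perfect 4th down). So we spell F minor eleventh:
F — root
Ab — minor 3rd
C — perfect 5th
Eb — minor 7th
G — major 9th
Bb — perfect 11th

F – Ab – C – Eb – G – Bb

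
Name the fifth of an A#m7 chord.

Root of A#m7 = A#. The 5th is a perfect 5th: A# up a perfect 5th → E#.

E#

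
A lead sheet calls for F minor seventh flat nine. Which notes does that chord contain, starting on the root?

F  A-flat  C  E-flat  G-flat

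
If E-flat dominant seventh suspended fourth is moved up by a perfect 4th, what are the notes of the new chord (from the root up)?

Transposed root: E-flat → A-flat (perfect 4th up). So we spell A-flat dominant seventh suspended fourth:
A-flat — root
D-flat — perfect 4th
E-flat — perfect 5th
G-flat — minor 7th

A-flat, D-flat, E-flat, G-flat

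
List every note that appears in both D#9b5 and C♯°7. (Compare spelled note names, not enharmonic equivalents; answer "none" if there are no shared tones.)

C♯

D#9b5 = D♯, F𝄪, A, C♯, E♯.
C♯°7 = C♯, E, G, B♭.
Shared: C♯.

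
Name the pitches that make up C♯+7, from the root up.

C♯+7: augmented seventh on C#.
C# — root
E# — major 3rd
G## — augmented 5th
B — minor 7th

C#  E#  G##  B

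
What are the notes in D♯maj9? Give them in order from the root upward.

D♯maj9 is a major ninth built on D#.
- root: D#
- major 3rd: F##
- perfect 5th: A#
- major 7th: C##
- major 9th: E#

D# F## A# C## E#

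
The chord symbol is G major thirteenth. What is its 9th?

Root of G major thirteenth = G. The 9th is a major 9th: G up a major 9th → A.

A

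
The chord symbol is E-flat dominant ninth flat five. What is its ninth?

Root of E-flat dominant ninth flat five = E-flat. The 9th is a major 9th: E-flat up a major 9th → F.

F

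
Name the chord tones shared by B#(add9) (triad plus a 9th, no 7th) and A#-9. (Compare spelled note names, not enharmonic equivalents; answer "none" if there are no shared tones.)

B#(add9): B# D## F## C##
A#-9: A# C# E# G# B#
Common to both → B#.

B#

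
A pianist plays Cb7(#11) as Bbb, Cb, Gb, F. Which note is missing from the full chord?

Eb

Cb7(#11) = Cb, Eb, Gb, Bbb, F. The voicing lacks the 3rd (major 3rd), Eb.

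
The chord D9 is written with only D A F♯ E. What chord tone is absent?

The full D9 chord is D, F♯, A, C, E.
Comparing with the voicing, the minor 7th (7th) — C — is absent.

C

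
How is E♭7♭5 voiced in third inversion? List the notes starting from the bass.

E♭7♭5 = E♭–G–B𝄫–D♭; third inversion → seventh (D♭) lowest.

D♭  E♭  G  B𝄫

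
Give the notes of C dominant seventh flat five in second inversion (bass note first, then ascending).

In root position, C dominant seventh flat five is C–E–Gb–Bb.
Second inversion puts the fifth (Gb) in the bass.

Gb, Bb, C, E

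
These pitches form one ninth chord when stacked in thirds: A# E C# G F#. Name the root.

F#

Stacking in thirds gives F# – A# – C# – E – G, so F# is the root — F# dominant seventh flat nine.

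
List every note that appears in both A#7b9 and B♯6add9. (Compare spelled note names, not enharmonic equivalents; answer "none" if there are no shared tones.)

C##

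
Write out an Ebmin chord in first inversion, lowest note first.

In root position, Ebmin is E♭–G♭–B♭.
First inversion puts the third (G♭) in the bass.

G♭, B♭, E♭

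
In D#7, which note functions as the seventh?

C#

D#7 is built on D#; its 7th is a minor 7th above the root.
A seventh above D uses the letter C, and the minor 7th above D# is C#.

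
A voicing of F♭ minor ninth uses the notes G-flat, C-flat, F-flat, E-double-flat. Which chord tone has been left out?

The full F♭ minor ninth chord is F-flat, A-double-flat, C-flat, E-double-flat, G-flat.
Comparing with the voicing, the minor 3rd (3rd) — A-double-flat — is absent.

A-double-flat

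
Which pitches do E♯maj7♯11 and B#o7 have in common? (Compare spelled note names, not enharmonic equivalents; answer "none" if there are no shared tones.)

E♯maj7♯11: E# G## B# D## A##
B#o7: B# D# F# A
Common to both → B#.

B#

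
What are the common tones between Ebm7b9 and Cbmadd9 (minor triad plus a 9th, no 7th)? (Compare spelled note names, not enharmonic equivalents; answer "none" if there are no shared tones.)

Gb  Db

Ebm7b9: Eb Gb Bb Db Fb
Cbmadd9: Cb Ebb Gb Db
Common to both → Gb, Db.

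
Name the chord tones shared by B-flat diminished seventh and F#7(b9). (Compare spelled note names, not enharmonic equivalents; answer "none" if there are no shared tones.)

B-flat diminished seventh = B♭, D♭, F♭, A𝄫.
F#7(b9) = F♯, A♯, C♯, E, G.
Shared: none.

none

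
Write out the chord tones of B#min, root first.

B#min is a minor triad built on B#.
Root: B#
Minor 3rd (3rd): D#
Perfect 5th (5th): F##

B#, D#, F##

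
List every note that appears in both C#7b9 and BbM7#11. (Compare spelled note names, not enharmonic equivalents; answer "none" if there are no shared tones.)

D

C#7b9 = C♯, E♯, G♯, B, D.
BbM7#11 = B♭, D, F, A, E.
Shared: D.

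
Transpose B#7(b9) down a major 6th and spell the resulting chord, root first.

D# – F## – A# – C# – E

B# down a major 6th → D#. New chord: D# dominant seventh flat nine.
- root: D#
- major 3rd: F##
- perfect 5th: A#
- minor 7th: C#
- minor 9th: E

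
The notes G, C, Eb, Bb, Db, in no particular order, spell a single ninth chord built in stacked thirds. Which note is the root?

C

Stacking in thirds gives C – Eb – G – Bb – Db, so C is the root — C minor seventh flat nine.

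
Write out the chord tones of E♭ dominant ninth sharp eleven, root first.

E-flat, G, B-flat, D-flat, F, A

E♭ dominant ninth sharp eleven: dominant ninth sharp eleven on E-flat.
root → E-flat
3rd (major 3rd) → G
5th (perfect 5th) → B-flat
7th (minor 7th) → D-flat
9th (major 9th) → F
11th (augmented 11th) → A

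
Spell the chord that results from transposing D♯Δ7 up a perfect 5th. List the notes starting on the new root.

A#  C##  E#  G##

Transposed root: D# → A# (perfect 5th up). So we spell A# major seventh:
root → A#
3rd (major 3rd) → C##
5th (perfect 5th) → E#
7th (major 7th) → G##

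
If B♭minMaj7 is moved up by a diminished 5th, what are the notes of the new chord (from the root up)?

Fb, Abb, Cb, Eb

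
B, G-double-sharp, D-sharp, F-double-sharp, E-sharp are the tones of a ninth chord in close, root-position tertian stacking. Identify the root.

Arranged so that each adjacent pair is a third by letter name: E-sharp – G-double-sharp – B – D-sharp – F-double-sharp.
The bottom of that stack, E-sharp, is the root (this is E-sharp dominant ninth flat five).

E-sharp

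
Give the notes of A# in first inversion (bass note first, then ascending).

C## E# A#

A# = A#–C##–E#; first inversion → third (C##) lowest.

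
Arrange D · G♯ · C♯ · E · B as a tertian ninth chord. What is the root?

C♯

Stacking in thirds gives C♯ – E – G♯ – B – D, so C♯ is the root — C♯ minor seventh flat nine.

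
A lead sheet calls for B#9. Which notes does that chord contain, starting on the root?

Root B♯, quality dominant ninth:
Root: B♯
Major 3rd (3rd): D𝄪
Perfect 5th (5th): F𝄪
Minor 7th (7th): A♯
Major 9th (9th): C𝄪

B♯ – D𝄪 – F𝄪 – A♯ – C𝄪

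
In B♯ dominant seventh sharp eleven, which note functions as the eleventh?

E##

Root of B♯ dominant seventh sharp eleven = B#. The 11th is an augmented 11th: B# up an augmented 11th → E##.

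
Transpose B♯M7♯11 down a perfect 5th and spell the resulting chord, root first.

B# down a perfect 5th → E#. New chord: E# major seventh sharp eleven.
Root: E#
Major 3rd (3rd): G##
Perfect 5th (5th): B#
Major 7th (7th): D##
Augmented 11th (11th): A##

E#  G##  B#  D##  A##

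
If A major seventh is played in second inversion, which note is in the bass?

A major seventh = A–C♯–E–G♯. Second inversion → fifth in the bass = E.

E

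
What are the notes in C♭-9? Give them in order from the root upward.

Cb, Ebb, Gb, Bbb, Db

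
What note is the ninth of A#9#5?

Root of A#9#5 = A#. The 9th is a major 9th: A# up a major 9th → B#.

B#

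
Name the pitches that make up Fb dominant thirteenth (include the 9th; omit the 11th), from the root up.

F-flat A-flat C-flat E-double-flat G-flat D-flat

Root F-flat, quality dominant thirteenth:
- root: F-flat
- major 3rd: A-flat
- perfect 5th: C-flat
- minor 7th: E-double-flat
- major 9th: G-flat
- major 13th: D-flat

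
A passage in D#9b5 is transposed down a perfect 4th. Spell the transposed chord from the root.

D♯ down a perfect 4th → A♯. New chord: A♯ dominant ninth flat five.
- root: A♯
- major 3rd: C𝄪
- diminished 5th: E
- minor 7th: G♯
- major 9th: B♯

A♯  C𝄪  E  G♯  B♯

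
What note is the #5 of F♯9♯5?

C##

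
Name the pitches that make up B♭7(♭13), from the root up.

Root Bb, quality dominant seventh flat thirteen:
- root: Bb
- major 3rd: D
- perfect 5th: F
- minor 7th: Ab
- minor 13th: Gb

Bb, D, F, Ab, Gb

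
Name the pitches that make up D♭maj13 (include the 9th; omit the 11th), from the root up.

D♭maj13: major thirteenth on D♭.
root → D♭
3rd (major 3rd) → F
5th (perfect 5th) → A♭
7th (major 7th) → C
9th (major 9th) → E♭
13th (major 13th) → B♭

D♭, F, A♭, C, E♭, B♭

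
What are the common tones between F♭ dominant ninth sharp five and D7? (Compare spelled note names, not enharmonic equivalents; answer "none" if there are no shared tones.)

F♭ dominant ninth sharp five = F♭, A♭, C, E𝄫, G♭.
D7 = D, F♯, A, C.
Shared: C.

C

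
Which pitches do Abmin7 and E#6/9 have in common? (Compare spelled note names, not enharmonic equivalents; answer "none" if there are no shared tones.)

Abmin7: Ab Cb Eb Gb
E#6/9: E# G## B# C## F##
Common to both → none.

none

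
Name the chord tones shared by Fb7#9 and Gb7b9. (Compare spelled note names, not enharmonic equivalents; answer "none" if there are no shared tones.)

Fb

Fb7#9 = Fb, Ab, Cb, Ebb, G.
Gb7b9 = Gb, Bb, Db, Fb, Abb.
Shared: Fb.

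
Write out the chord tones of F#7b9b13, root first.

Root F#, quality dominant seventh flat nine flat thirteen:
Root: F#
Major 3rd (3rd): A#
Perfect 5th (5th): C#
Minor 7th (7th): E
Minor 9th (9th): G
Minor 13th (13th): D

F# A# C# E G D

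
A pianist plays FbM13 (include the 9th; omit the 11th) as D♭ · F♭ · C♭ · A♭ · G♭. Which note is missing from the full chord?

E♭

The full FbM13 chord is F♭, A♭, C♭, E♭, G♭, D♭.
Comparing with the voicing, the major 7th (7th) — E♭ — is absent.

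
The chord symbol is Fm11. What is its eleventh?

Bb

Root of Fm11 = F. The 11th is a perfect 11th: F up a perfect 11th → Bb.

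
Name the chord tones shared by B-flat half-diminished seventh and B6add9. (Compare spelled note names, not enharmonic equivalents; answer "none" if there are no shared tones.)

B-flat half-diminished seventh: Bb Db Fb Ab
B6add9: B D# F# G# C#
Common to both → none.

none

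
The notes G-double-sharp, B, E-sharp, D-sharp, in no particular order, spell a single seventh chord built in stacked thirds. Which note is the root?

E-sharp

Arranged so that each adjacent pair is a third by letter name: E-sharp – G-double-sharp – B – D-sharp.
The bottom of that stack, E-sharp, is the root (this is E-sharp dominant seventh flat five).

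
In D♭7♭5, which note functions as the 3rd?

F

D♭7♭5 is built on Db; its 3rd is a major 3rd above the root.
A third above D uses the letter F, and the major 3rd above Db is F.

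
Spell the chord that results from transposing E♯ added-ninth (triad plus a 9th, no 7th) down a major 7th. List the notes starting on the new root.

F#  A#  C#  G#

A major 7th down from E# is F#, so the new chord is F# added-ninth.
root → F#
3rd (major 3rd) → A#
5th (perfect 5th) → C#
9th (major 9th) → G#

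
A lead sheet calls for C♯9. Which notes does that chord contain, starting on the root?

C#, E#, G#, B, D#

C♯9 is a dominant ninth built on C#.
root → C#
3rd (major 3rd) → E#
5th (perfect 5th) → G#
7th (minor 7th) → B
9th (major 9th) → D#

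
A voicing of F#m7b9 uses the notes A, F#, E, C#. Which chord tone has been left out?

G

The full F#m7b9 chord is F#, A, C#, E, G.
Comparing with the voicing, the minor 9th (9th) — G — is absent.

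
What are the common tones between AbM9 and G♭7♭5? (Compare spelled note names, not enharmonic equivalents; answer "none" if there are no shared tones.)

AbM9 = Ab, C, Eb, G, Bb.
G♭7♭5 = Gb, Bb, Dbb, Fb.
Shared: Bb.

Bb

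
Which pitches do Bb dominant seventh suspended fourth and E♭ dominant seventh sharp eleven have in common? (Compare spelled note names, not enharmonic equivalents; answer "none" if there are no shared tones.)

B-flat  E-flat

Bb dominant seventh suspended fourth = B-flat, E-flat, F, A-flat.
E♭ dominant seventh sharp eleven = E-flat, G, B-flat, D-flat, A.
Shared: B-flat, E-flat.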